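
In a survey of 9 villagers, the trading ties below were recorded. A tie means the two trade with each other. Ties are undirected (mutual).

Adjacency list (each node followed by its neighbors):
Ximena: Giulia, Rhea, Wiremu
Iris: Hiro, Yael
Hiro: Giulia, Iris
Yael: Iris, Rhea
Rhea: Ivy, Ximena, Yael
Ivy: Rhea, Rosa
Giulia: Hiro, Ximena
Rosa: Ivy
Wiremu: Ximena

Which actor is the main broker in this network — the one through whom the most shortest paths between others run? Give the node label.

Unnormalized betweenness of each node: Giulia:9/2, Hiro:5/2, Iris:3, Ivy:7, Rhea:31/2, Rosa:0, Wiremu:0, Ximena:12, Yael:11/2.
Rhea has the largest value, 31/2, making it the main broker — the node through which the most shortest paths run.

Rhea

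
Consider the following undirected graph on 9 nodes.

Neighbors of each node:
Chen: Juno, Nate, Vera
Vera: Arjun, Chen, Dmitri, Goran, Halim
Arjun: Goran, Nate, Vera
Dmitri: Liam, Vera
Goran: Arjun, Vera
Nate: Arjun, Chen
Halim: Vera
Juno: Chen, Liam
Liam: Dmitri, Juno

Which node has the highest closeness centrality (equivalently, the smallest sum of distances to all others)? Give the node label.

Vera

Farness (sum of distances to all others) for each node — Arjun:15, Chen:13, Dmitri:15, Goran:16, Halim:18, Juno:17, Liam:18, Nate:17, Vera:11.
The smallest farness is 11, for Vera, so Vera has the highest closeness.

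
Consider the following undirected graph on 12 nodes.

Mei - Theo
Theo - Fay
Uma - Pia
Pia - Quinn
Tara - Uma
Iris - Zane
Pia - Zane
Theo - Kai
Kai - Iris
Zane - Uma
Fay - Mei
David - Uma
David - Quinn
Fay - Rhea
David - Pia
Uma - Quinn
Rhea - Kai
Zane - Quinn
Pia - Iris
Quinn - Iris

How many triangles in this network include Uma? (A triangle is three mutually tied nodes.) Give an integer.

Uma's neighbors: David, Pia, Quinn, Tara, and Zane.
Neighbor pairs that are themselves tied: Uma–David–Pia; Uma–David–Quinn; Uma–Pia–Quinn; Uma–Pia–Zane; Uma–Quinn–Zane. Each forms one triangle with Uma, for 5 in total.

5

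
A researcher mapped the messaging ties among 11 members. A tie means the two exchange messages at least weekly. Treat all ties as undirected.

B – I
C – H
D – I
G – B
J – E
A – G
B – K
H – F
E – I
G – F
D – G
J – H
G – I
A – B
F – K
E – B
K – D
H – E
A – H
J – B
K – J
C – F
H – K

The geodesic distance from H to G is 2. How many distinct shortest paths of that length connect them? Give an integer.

2

The shortest distance is 2. The length-2 paths are: H–F–G; H–A–G.
That gives 2 distinct shortest paths.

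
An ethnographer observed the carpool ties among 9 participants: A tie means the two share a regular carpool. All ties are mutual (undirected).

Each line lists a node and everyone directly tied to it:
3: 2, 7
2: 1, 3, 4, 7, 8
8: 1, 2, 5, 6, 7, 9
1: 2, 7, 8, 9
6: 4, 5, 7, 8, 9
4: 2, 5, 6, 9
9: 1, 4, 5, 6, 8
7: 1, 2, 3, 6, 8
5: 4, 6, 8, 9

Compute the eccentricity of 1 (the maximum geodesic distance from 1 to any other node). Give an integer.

2

Distances from 1: 2:1, 3:2, 4:2, 5:2, 6:2, 7:1, 8:1, 9:1.
The largest is 2 (to 5, 4, 6, and 3), so the eccentricity of 1 is 2.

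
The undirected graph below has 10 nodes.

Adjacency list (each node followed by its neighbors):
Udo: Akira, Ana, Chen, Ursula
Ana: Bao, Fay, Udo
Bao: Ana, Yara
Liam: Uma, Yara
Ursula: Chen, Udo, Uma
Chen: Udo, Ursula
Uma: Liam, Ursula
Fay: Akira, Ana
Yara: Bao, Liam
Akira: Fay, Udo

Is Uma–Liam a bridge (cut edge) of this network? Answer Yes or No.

Even without that edge, Uma still reaches Liam via Uma – Ursula – Udo – Ana – Bao – Yara – Liam, so the network stays connected. Not a bridge.

No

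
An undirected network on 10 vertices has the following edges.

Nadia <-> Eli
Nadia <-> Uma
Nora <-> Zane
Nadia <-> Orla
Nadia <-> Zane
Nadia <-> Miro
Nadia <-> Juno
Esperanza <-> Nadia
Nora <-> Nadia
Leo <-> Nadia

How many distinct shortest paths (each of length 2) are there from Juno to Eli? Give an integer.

The shortest distance is 2, and the only length-2 path is Juno–Nadia–Eli. So there is exactly 1 shortest path.

1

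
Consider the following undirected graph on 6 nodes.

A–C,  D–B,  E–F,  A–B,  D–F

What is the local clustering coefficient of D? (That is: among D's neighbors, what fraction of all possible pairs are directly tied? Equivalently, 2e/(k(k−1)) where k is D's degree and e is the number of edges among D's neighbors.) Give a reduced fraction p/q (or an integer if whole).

D's neighbors: B and F (k = 2).
Possible neighbor pairs: C(2,2) = 1. Edges among them: none → e = 0.
Clustering(D) = 0/1.

0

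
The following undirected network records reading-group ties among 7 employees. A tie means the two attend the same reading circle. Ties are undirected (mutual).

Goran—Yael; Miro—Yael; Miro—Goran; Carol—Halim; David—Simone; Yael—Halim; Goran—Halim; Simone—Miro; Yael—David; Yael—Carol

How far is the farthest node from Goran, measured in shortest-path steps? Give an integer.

2

Distances from Goran: Carol:2, David:2, Halim:1, Miro:1, Simone:2, Yael:1.
The largest is 2 (to Carol, Simone, and David), so the eccentricity of Goran is 2.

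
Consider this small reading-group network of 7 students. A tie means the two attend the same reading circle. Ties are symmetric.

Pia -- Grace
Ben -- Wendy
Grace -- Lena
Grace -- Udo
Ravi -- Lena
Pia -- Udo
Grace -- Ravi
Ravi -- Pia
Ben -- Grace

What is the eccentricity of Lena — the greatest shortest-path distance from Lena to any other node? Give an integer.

3

Distances from Lena: Ben:2, Grace:1, Pia:2, Ravi:1, Udo:2, Wendy:3.
The largest is 3 (to Wendy), so the eccentricity of Lena is 3.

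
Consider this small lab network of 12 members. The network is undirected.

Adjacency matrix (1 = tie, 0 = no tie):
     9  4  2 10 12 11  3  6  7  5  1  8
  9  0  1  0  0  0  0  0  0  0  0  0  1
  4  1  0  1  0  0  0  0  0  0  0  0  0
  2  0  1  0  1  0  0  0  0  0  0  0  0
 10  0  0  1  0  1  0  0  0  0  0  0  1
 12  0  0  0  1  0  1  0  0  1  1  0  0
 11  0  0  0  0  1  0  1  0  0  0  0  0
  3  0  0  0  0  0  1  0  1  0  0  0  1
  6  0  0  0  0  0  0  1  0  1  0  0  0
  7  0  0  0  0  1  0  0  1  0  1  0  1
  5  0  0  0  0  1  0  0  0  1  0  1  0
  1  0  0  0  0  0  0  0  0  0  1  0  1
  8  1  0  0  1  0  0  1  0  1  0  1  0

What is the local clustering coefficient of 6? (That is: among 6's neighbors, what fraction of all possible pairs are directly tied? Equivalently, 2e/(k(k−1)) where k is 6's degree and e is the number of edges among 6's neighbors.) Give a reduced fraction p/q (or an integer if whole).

6's neighbors: 3 and 7 (k = 2).
Possible neighbor pairs: C(2,2) = 1. Edges among them: none → e = 0.
Clustering(6) = 0/1.

0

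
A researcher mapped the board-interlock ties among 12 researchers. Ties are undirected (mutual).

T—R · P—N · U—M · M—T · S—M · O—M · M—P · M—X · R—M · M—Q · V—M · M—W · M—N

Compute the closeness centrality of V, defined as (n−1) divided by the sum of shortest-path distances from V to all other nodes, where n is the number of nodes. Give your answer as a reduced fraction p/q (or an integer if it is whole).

11/21

Distances from V: M:1, N:2, O:2, P:2, Q:2, R:2, S:2, T:2, U:2, W:2, X:2. Sum = 21.
n = 12, so closeness = 11/21.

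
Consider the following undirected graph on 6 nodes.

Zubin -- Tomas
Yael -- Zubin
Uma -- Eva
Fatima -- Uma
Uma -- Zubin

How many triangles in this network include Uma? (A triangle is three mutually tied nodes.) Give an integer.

Uma's neighbors are Eva, Fatima, and Zubin, but none of them are tied to each other, so no triangle contains Uma.

0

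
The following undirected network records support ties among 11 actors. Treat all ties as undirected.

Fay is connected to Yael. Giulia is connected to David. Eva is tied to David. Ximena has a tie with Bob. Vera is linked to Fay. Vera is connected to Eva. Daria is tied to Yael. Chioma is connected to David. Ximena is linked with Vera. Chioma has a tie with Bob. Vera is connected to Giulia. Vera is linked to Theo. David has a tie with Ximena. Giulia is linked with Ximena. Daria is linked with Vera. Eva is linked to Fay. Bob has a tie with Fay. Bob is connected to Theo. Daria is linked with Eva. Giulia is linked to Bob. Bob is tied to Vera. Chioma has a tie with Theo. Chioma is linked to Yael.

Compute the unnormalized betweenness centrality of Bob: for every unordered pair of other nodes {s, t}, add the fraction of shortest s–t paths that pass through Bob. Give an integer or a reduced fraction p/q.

53/10

Pairs whose geodesics pass through Bob — Chioma–Giulia: 1/2; Chioma–Ximena: 1/2; Chioma–Fay: 1/2; Chioma–Vera: 1/2; Giulia–Yael: 2/5; Giulia–Theo: 1/2; Giulia–Fay: 1/2; Yael–Ximena: 2/5; Theo–Ximena: 1/2; Theo–Fay: 1/2; Ximena–Fay: 1/2.
All other pairs contribute 0.
Summing the contributions gives betweenness(Bob) = 53/10.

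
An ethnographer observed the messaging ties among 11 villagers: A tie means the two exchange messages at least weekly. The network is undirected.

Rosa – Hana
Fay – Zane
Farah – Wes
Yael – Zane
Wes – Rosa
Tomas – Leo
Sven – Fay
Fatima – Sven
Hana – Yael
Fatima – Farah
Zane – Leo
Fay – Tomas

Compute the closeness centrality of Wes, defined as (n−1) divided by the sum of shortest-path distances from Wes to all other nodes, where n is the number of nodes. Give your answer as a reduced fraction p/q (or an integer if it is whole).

1/3

Distances from Wes: Farah:1, Fatima:2, Fay:4, Hana:2, Leo:5, Rosa:1, Sven:3, Tomas:5, Yael:3, Zane:4. Sum = 30.
n = 11, so closeness = 10/30 = 1/3.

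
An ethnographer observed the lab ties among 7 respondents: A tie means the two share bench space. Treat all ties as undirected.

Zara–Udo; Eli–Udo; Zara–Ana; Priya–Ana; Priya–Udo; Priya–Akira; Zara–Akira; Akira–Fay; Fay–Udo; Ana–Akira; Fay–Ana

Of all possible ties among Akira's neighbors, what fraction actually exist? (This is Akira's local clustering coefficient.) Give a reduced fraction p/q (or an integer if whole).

Akira's neighbors: Ana, Fay, Priya, and Zara (k = 4).
Possible neighbor pairs: C(4,2) = 6. Edges among them: Ana–Fay, Ana–Priya, Ana–Zara → e = 3.
Clustering(Akira) = 3/6 = 1/2.

1/2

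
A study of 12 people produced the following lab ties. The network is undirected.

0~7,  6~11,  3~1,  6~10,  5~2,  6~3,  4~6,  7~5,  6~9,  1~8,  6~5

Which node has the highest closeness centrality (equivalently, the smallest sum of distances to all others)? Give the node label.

Farness (sum of distances to all others) for each node — 0:40, 1:32, 2:32, 3:24, 4:28, 5:22, 6:18, 7:30, 8:42, 9:28, 10:28, 11:28.
The smallest farness is 18, for 6, so 6 has the highest closeness.

6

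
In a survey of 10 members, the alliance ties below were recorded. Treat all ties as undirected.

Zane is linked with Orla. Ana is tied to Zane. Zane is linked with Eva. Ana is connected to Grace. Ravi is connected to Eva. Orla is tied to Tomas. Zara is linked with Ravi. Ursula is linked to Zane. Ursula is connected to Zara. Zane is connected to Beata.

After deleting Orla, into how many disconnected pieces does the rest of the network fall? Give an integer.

2

Without Orla, the remaining ties split the others into: {Tomas}; {Ana, Beata, Eva, Grace, Ravi, Ursula, Zane, Zara}.
That's 2 separate components.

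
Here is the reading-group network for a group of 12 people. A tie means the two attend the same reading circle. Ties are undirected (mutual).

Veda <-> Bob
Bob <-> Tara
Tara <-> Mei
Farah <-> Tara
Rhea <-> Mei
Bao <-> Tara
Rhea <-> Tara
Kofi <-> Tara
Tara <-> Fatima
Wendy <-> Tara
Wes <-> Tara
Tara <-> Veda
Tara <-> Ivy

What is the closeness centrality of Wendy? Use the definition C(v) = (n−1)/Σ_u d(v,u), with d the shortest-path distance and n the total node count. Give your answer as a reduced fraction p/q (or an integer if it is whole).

Distances from Wendy: Bao:2, Bob:2, Farah:2, Fatima:2, Ivy:2, Kofi:2, Mei:2, Rhea:2, Tara:1, Veda:2, Wes:2. Sum = 21.
n = 12, so closeness = 11/21.

11/21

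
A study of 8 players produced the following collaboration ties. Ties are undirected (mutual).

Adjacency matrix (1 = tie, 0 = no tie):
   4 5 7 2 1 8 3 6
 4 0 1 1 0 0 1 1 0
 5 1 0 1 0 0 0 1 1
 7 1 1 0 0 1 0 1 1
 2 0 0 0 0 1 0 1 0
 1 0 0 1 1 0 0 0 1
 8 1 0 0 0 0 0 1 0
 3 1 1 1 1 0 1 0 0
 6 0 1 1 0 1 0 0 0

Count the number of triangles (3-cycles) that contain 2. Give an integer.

2's neighbors are 1 and 3, but none of them are tied to each other, so no triangle contains 2.

0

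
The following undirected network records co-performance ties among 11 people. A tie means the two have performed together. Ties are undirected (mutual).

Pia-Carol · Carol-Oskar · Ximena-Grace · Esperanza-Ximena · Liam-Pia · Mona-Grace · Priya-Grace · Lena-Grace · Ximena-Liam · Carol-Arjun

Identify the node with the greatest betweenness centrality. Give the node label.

Unnormalized betweenness of each node: Arjun:0, Carol:17, Esperanza:0, Grace:24, Lena:0, Liam:24, Mona:0, Oskar:0, Pia:21, Priya:0, Ximena:29.
Ximena has the largest value, 29, making it the main broker — the node through which the most shortest paths run.

Ximena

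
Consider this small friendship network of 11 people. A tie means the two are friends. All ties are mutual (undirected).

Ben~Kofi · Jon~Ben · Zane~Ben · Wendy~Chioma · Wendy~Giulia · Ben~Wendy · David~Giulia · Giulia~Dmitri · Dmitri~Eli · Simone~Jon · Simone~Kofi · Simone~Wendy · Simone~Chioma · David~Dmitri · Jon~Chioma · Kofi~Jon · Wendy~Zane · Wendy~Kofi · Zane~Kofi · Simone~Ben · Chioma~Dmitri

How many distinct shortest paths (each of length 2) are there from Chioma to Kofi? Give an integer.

The shortest distance is 2. The length-2 paths are: Chioma–Simone–Kofi; Chioma–Jon–Kofi; Chioma–Wendy–Kofi.
That gives 3 distinct shortest paths.

3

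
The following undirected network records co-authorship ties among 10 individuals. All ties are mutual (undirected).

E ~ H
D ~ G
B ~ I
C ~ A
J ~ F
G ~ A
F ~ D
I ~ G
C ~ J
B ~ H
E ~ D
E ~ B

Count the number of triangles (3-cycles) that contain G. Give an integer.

G's neighbors are A, D, and I, but none of them are tied to each other, so no triangle contains G.

0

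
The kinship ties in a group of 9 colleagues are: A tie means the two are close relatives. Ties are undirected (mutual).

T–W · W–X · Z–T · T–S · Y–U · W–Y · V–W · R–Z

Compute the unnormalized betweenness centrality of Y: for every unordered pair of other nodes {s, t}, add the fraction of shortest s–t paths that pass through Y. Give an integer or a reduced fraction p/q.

7

Pairs whose geodesics pass through Y — W–U: 1; X–U: 1; V–U: 1; R–U: 1; S–U: 1; U–T: 1; U–Z: 1.
All other pairs contribute 0.
Summing the contributions gives betweenness(Y) = 7.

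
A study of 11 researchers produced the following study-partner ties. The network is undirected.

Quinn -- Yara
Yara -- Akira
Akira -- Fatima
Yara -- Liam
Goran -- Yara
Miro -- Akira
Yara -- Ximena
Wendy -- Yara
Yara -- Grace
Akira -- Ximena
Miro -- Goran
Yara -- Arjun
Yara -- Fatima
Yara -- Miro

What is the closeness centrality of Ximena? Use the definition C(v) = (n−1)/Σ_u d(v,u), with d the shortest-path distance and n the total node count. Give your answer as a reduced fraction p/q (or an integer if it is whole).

5/9

Distances from Ximena: Akira:1, Arjun:2, Fatima:2, Goran:2, Grace:2, Liam:2, Miro:2, Quinn:2, Wendy:2, Yara:1. Sum = 18.
n = 11, so closeness = 10/18 = 5/9.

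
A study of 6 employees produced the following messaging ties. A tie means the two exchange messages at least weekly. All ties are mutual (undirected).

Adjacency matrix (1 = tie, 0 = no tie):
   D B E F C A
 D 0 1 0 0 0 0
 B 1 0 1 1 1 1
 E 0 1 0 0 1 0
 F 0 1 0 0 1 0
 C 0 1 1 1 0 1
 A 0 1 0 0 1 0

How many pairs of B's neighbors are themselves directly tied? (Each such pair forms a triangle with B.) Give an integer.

B's neighbors: A, C, D, E, and F.
Neighbor pairs that are themselves tied: B–A–C; B–C–E; B–C–F. Each forms one triangle with B, for 3 in total.

3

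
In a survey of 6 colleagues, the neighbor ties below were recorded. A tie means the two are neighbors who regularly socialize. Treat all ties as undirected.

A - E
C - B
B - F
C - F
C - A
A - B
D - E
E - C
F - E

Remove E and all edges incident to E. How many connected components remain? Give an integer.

2

Without E, the remaining ties split the others into: {A, B, C, F}; {D}.
That's 2 separate components.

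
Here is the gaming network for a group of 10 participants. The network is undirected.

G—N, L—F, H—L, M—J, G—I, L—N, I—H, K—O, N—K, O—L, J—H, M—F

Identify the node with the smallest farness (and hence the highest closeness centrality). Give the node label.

L

Farness (sum of distances to all others) for each node — F:19, G:21, H:16, I:20, J:21, K:23, L:14, M:23, N:17, O:20.
The smallest farness is 14, for L, so L has the highest closeness.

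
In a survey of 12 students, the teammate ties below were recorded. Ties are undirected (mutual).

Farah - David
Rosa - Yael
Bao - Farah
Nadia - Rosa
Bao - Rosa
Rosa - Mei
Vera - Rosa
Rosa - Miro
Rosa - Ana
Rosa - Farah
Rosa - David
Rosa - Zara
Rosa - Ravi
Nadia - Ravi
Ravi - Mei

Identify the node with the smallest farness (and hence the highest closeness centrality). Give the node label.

Rosa

Farness (sum of distances to all others) for each node — Ana:21, Bao:20, David:20, Farah:19, Mei:20, Miro:21, Nadia:20, Ravi:19, Rosa:11, Vera:21, Yael:21, Zara:21.
The smallest farness is 11, for Rosa, so Rosa has the highest closeness.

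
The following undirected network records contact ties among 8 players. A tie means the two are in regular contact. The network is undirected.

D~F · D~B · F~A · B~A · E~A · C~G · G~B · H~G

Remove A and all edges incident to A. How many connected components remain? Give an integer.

2

Without A, the remaining ties split the others into: {B, C, D, F, G, H}; {E}.
That's 2 separate components.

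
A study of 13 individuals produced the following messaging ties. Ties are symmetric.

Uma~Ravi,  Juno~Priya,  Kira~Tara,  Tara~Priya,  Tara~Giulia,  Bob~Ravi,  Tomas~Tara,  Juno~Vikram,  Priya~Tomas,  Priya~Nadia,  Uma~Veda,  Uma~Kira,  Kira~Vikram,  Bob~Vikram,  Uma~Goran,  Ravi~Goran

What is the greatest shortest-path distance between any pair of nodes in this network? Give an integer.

Eccentricity of each node (its greatest distance to any other): Bob:4, Giulia:4, Goran:5, Juno:4, Kira:3, Nadia:5, Priya:4, Ravi:5, Tara:3, Tomas:4, Uma:4, Veda:5, Vikram:3.
The maximum eccentricity is 5, realized for instance by the pair Veda–Nadia via Veda – Uma – Kira – Tara – Priya – Nadia. So the diameter is 5.

5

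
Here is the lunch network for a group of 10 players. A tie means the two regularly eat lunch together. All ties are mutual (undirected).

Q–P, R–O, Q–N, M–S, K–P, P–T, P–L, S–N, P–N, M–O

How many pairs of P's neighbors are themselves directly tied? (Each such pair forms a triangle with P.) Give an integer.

P's neighbors: K, L, N, Q, and T.
Neighbor pairs that are themselves tied: P–N–Q. Each forms one triangle with P, for 1 in total.

1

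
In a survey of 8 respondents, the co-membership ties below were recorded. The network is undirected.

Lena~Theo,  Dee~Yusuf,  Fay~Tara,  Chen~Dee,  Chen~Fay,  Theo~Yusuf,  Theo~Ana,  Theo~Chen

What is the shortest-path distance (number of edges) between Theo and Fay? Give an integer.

2

One shortest route is Theo – Chen – Fay, which uses 2 edges, and Theo and Fay are not directly tied, so nothing shorter exists. So d(Theo,Fay) = 2.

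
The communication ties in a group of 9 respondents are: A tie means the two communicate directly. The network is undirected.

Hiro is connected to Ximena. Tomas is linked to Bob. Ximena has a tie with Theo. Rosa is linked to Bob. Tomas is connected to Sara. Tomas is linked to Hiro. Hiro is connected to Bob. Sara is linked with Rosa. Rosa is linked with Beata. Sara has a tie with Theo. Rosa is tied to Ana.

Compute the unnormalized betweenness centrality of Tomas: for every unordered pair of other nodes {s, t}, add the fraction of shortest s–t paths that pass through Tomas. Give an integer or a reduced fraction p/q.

Pairs whose geodesics pass through Tomas — Theo–Bob: 1/3; Bob–Sara: 1/2; Sara–Hiro: 1.
All other pairs contribute 0.
Summing the contributions gives betweenness(Tomas) = 11/6.

11/6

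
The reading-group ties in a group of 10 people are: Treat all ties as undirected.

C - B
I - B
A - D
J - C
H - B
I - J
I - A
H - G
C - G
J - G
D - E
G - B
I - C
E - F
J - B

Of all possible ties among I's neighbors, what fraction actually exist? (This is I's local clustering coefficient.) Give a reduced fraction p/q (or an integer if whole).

I's neighbors: A, B, C, and J (k = 4).
Possible neighbor pairs: C(4,2) = 6. Edges among them: B–C, B–J, C–J → e = 3.
Clustering(I) = 3/6 = 1/2.

1/2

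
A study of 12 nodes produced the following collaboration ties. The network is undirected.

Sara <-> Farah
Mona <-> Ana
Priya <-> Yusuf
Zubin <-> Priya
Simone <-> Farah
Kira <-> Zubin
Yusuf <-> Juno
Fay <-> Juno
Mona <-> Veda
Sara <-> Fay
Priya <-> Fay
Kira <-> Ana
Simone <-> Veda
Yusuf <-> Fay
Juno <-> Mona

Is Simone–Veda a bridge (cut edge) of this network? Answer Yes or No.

No

Even without that edge, Simone still reaches Veda via Simone – Farah – Sara – Fay – Juno – Mona – Veda, so the network stays connected. Not a bridge.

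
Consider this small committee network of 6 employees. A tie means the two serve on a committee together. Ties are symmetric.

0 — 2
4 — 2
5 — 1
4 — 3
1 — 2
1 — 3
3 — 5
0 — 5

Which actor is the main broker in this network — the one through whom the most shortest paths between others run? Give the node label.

2

Unnormalized betweenness of each node: 0:1/2, 1:1, 2:2, 3:3/2, 4:1/2, 5:3/2.
2 has the largest value, 2, making it the main broker — the node through which the most shortest paths run.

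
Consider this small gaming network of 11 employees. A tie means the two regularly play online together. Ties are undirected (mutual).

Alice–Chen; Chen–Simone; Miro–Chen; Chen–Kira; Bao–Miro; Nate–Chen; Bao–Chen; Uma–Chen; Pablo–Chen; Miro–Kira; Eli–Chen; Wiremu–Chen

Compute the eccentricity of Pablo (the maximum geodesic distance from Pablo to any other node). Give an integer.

2

Distances from Pablo: Alice:2, Bao:2, Chen:1, Eli:2, Kira:2, Miro:2, Nate:2, Simone:2, Uma:2, Wiremu:2.
The largest is 2 (to Nate, Wiremu, Miro, Kira, Simone, Bao, Eli, Alice, and Uma), so the eccentricity of Pablo is 2.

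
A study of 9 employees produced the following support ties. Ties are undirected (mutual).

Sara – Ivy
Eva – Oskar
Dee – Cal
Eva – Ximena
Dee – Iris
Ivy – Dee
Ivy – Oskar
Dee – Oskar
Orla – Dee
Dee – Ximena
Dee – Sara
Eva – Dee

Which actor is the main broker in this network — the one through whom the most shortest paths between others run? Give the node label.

Unnormalized betweenness of each node: Cal:0, Dee:45/2, Eva:1/2, Iris:0, Ivy:1/2, Orla:0, Oskar:1/2, Sara:0, Ximena:0.
Dee has the largest value, 45/2, making it the main broker — the node through which the most shortest paths run.

Dee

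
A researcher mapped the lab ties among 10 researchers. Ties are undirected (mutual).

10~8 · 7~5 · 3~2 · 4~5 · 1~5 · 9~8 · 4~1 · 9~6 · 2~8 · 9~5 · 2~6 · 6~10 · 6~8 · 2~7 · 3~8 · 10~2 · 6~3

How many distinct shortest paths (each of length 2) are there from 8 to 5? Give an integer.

The shortest distance is 2, and the only length-2 path is 8–9–5. So there is exactly 1 shortest path.

1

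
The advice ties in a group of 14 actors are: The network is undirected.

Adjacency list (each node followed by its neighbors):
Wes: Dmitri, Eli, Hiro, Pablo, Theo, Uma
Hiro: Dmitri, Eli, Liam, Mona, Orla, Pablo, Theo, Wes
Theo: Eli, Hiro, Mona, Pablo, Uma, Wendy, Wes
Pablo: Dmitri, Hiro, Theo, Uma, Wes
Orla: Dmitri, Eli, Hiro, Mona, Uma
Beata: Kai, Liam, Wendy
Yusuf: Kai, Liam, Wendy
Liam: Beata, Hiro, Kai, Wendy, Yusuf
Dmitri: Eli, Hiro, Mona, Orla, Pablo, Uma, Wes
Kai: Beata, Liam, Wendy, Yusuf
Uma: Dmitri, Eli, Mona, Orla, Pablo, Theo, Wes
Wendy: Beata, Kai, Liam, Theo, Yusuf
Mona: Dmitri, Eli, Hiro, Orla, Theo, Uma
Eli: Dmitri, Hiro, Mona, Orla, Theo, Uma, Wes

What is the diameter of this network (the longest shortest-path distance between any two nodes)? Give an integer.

Eccentricity of each node (its greatest distance to any other): Beata:3, Dmitri:3, Eli:3, Hiro:2, Kai:3, Liam:3, Mona:3, Orla:3, Pablo:3, Theo:2, Uma:3, Wendy:3, Wes:3, Yusuf:3.
The maximum eccentricity is 3, realized for instance by the pair Beata–Mona via Beata – Wendy – Theo – Mona. So the diameter is 3.

3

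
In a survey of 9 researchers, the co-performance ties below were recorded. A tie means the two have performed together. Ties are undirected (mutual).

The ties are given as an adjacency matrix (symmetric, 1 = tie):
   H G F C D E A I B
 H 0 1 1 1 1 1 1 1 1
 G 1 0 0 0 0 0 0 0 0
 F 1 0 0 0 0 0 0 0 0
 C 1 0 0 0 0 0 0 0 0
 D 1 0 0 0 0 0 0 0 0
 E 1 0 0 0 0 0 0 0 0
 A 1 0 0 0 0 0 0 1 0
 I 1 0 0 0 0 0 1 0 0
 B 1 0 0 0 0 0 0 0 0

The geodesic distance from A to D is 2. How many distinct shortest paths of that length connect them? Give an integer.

1

The shortest distance is 2, and the only length-2 path is A–H–D. So there is exactly 1 shortest path.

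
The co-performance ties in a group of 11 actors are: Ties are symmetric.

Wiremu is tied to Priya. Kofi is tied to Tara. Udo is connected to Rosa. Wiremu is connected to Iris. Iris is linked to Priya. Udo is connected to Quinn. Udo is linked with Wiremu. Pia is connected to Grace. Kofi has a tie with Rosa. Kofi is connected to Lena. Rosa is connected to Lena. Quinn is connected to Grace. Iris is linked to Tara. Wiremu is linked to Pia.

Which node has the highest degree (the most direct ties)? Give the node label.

Wiremu

Degrees — Grace:2, Iris:3, Kofi:3, Lena:2, Pia:2, Priya:2, Quinn:2, Rosa:3, Tara:2, Udo:3, Wiremu:4.
The maximum is 4, attained only by Wiremu.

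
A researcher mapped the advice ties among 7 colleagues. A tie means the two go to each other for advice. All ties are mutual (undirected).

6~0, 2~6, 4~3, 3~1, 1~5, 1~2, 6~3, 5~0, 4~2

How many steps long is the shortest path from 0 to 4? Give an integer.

One shortest route is 0 – 6 – 2 – 4, which uses 3 edges, and at distance 2 from 0 we only reach {1, 2, 3}, which does not include 4. So d(0,4) = 3.

3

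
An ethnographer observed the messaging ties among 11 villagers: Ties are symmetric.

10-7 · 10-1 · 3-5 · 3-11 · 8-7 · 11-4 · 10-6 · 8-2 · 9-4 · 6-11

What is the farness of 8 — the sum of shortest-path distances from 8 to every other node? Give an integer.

Distances from 8: 1:3, 2:1, 3:5, 4:5, 5:6, 6:3, 7:1, 9:6, 10:2, 11:4.
Sum = 3 + 1 + 5 + 5 + 6 + 3 + 1 + 6 + 2 + 4 = 36.

36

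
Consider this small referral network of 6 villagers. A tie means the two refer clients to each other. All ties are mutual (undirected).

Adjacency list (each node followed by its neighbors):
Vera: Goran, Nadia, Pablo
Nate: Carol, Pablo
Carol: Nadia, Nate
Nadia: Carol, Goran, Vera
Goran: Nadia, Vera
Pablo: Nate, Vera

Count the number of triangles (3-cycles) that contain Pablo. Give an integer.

Pablo's neighbors are Nate and Vera, but none of them are tied to each other, so no triangle contains Pablo.

0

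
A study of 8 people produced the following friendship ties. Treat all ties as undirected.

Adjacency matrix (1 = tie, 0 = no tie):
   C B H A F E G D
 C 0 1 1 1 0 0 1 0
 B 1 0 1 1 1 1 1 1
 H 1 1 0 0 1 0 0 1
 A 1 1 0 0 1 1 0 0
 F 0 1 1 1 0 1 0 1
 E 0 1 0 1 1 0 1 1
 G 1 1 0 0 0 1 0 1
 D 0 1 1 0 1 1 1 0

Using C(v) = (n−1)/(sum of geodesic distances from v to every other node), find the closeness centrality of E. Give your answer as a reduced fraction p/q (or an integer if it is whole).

7/9

Distances from E: A:1, B:1, C:2, D:1, F:1, G:1, H:2. Sum = 9.
n = 8, so closeness = 7/9.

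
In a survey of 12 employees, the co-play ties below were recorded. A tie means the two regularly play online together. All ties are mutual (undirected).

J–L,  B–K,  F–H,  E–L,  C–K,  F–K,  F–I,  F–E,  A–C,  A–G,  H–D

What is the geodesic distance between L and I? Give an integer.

3

One shortest route is L – E – F – I, which uses 3 edges, and at distance 2 from L we only reach {F}, which does not include I. So d(L,I) = 3.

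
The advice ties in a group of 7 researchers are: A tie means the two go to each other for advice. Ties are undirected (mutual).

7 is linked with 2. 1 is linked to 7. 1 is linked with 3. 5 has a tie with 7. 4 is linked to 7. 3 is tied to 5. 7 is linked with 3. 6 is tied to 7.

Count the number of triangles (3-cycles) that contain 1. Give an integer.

1's neighbors: 3 and 7.
Neighbor pairs that are themselves tied: 1–3–7. Each forms one triangle with 1, for 1 in total.

1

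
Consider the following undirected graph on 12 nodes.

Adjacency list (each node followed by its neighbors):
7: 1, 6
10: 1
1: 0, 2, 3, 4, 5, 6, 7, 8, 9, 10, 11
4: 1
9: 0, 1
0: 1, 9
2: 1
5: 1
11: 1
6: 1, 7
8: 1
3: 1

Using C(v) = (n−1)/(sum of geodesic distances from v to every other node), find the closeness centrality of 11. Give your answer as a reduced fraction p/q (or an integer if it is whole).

11/21

Distances from 11: 0:2, 1:1, 2:2, 3:2, 4:2, 5:2, 6:2, 7:2, 8:2, 9:2, 10:2. Sum = 21.
n = 12, so closeness = 11/21.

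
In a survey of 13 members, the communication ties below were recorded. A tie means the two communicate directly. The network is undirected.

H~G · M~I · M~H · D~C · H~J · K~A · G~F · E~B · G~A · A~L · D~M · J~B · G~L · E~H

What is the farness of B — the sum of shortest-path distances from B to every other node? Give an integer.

40

Distances from B: A:4, C:5, D:4, E:1, F:4, G:3, H:2, I:4, J:1, K:5, L:4, M:3.
Sum = 4 + 5 + 4 + 1 + 4 + 3 + 2 + 4 + 1 + 5 + 4 + 3 = 40.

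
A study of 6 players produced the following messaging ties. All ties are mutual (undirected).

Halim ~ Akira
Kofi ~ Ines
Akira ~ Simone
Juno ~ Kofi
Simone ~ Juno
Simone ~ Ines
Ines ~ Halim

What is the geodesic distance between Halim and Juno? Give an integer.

One shortest route is Halim – Akira – Simone – Juno, which uses 3 edges, and at distance 2 from Halim we only reach {Kofi, Simone}, which does not include Juno. So d(Halim,Juno) = 3.

3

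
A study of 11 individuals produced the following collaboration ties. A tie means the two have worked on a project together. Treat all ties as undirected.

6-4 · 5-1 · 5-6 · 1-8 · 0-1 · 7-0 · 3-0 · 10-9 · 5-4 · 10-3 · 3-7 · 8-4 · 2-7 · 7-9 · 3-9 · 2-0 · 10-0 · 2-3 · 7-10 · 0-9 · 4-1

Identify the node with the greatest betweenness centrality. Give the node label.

Unnormalized betweenness of each node: 0:77/3, 1:49/2, 2:0, 3:2/3, 4:5, 5:7/2, 6:0, 7:2/3, 8:0, 9:0, 10:0.
0 has the largest value, 77/3, making it the main broker — the node through which the most shortest paths run.

0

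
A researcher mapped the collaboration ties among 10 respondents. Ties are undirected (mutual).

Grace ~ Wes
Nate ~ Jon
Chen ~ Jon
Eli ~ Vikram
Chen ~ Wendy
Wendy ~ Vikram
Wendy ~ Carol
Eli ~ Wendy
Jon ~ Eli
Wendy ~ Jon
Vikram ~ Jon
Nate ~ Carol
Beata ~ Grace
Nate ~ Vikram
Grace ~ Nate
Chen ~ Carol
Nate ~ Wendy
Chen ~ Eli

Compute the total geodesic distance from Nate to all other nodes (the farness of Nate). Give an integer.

Distances from Nate: Beata:2, Carol:1, Chen:2, Eli:2, Grace:1, Jon:1, Vikram:1, Wendy:1, Wes:2.
Sum = 2 + 1 + 2 + 2 + 1 + 1 + 1 + 1 + 2 = 13.

13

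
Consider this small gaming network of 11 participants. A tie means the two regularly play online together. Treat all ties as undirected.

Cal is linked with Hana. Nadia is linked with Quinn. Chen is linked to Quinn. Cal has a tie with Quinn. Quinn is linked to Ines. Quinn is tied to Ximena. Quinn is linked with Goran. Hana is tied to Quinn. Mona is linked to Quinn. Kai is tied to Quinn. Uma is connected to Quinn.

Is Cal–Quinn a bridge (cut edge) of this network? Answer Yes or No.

No

Even without that edge, Cal still reaches Quinn via Cal – Hana – Quinn, so the network stays connected. Not a bridge.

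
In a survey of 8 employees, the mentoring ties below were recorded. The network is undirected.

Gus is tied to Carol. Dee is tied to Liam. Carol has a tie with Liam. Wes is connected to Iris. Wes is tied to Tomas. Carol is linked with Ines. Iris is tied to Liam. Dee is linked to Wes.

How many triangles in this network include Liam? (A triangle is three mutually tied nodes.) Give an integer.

0

Liam's neighbors are Carol, Dee, and Iris, but none of them are tied to each other, so no triangle contains Liam.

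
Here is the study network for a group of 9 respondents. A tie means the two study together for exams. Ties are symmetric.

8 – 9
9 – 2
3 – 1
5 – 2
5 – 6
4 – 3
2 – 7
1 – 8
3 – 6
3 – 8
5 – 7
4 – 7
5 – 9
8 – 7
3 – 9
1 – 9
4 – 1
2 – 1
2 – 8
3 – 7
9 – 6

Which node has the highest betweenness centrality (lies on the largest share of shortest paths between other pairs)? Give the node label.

Unnormalized betweenness of each node: 1:19/12, 2:4/3, 3:23/6, 4:1/4, 5:5/4, 6:1/3, 7:11/4, 8:3/4, 9:35/12.
3 has the largest value, 23/6, making it the main broker — the node through which the most shortest paths run.

3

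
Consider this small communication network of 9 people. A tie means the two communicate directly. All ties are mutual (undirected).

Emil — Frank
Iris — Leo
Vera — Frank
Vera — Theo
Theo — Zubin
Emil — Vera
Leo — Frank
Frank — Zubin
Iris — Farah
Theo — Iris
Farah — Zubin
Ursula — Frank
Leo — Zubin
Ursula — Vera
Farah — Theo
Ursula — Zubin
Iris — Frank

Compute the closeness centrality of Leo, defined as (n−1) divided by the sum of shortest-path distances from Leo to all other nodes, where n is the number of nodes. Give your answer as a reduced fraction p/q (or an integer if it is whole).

8/13

Distances from Leo: Emil:2, Farah:2, Frank:1, Iris:1, Theo:2, Ursula:2, Vera:2, Zubin:1. Sum = 13.
n = 9, so closeness = 8/13.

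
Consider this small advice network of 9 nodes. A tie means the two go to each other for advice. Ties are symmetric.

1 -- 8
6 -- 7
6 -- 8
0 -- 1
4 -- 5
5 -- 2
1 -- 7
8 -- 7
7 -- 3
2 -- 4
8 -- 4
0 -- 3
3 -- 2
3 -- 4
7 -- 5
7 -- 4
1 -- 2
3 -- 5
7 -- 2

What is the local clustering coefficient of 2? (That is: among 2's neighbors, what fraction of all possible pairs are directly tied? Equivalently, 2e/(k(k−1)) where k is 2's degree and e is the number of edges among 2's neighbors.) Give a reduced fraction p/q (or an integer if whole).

7/10

2's neighbors: 1, 3, 4, 5, and 7 (k = 5).
Possible neighbor pairs: C(5,2) = 10. Edges among them: 1–7, 3–4, 3–5, 3–7, 4–5, 4–7, 5–7 → e = 7.
Clustering(2) = 7/10.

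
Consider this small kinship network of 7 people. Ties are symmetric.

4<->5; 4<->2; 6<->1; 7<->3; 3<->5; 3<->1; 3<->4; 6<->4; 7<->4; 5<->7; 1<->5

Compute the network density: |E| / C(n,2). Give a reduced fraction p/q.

11/21

There are 11 edges and 7 nodes, so the maximum possible is C(7,2) = 21.
Density = 11/21.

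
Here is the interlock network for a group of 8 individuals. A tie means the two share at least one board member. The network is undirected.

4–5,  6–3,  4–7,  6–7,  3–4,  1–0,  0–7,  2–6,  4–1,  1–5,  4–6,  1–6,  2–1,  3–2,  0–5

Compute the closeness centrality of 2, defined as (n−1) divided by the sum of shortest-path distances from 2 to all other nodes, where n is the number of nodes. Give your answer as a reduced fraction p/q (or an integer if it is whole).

7/11

Distances from 2: 0:2, 1:1, 3:1, 4:2, 5:2, 6:1, 7:2. Sum = 11.
n = 8, so closeness = 7/11.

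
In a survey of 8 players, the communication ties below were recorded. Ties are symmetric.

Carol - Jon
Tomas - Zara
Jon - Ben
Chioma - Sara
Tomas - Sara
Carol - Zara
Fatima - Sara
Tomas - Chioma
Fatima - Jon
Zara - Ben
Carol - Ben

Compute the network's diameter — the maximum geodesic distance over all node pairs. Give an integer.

Eccentricity of each node (its greatest distance to any other): Ben:3, Carol:3, Chioma:3, Fatima:3, Jon:3, Sara:3, Tomas:3, Zara:3.
The maximum eccentricity is 3, realized for instance by the pair Chioma–Ben via Chioma – Tomas – Zara – Ben. So the diameter is 3.

3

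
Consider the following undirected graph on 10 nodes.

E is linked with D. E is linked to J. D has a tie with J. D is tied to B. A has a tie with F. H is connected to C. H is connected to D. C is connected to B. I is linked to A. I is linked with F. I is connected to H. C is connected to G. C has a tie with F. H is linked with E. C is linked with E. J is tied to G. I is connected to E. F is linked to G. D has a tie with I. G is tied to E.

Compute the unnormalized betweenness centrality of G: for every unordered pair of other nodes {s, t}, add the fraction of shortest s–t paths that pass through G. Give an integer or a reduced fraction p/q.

Pairs whose geodesics pass through G — E–F: 1/3; A–J: 1/3; J–C: 1/2; J–F: 1.
All other pairs contribute 0.
Summing the contributions gives betweenness(G) = 13/6.

13/6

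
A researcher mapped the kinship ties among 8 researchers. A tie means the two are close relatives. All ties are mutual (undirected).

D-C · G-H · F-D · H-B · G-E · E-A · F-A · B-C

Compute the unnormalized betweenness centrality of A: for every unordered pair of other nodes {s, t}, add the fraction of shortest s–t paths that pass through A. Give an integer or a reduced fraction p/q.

Pairs whose geodesics pass through A — H–F: 1/2; C–E: 1/2; D–E: 1; D–G: 1/2; F–E: 1; F–G: 1.
All other pairs contribute 0.
Summing the contributions gives betweenness(A) = 9/2.

9/2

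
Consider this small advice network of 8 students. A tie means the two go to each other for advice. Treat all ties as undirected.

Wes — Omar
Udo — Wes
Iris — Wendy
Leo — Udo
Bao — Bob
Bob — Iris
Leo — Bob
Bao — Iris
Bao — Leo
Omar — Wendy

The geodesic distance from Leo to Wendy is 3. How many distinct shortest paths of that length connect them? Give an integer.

2

The shortest distance is 3. The length-3 paths are: Leo–Bao–Iris–Wendy; Leo–Bob–Iris–Wendy.
That gives 2 distinct shortest paths.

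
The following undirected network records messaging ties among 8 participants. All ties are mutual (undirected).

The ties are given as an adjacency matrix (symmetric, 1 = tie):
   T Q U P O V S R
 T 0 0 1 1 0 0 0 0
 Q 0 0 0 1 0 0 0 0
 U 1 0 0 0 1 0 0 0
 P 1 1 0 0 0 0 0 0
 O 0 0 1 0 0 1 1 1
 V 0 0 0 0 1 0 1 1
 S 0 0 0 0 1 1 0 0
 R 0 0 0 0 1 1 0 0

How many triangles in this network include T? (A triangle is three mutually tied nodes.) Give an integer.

0

T's neighbors are P and U, but none of them are tied to each other, so no triangle contains T.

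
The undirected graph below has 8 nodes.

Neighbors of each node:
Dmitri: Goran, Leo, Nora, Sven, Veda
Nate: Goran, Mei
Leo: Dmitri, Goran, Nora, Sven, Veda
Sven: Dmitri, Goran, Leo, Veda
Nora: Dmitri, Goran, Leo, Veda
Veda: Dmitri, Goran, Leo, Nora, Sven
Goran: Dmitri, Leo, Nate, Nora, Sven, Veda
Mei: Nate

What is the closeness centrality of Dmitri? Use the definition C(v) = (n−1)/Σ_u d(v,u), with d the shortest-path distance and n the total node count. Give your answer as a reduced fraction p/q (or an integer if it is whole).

Distances from Dmitri: Goran:1, Leo:1, Mei:3, Nate:2, Nora:1, Sven:1, Veda:1. Sum = 10.
n = 8, so closeness = 7/10.

7/10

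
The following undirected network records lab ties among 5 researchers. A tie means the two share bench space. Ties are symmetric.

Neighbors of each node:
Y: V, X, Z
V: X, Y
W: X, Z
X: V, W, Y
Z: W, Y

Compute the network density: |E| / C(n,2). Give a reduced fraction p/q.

There are 6 edges and 5 nodes, so the maximum possible is C(5,2) = 10.
Density = 6/10 = 3/5.

3/5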